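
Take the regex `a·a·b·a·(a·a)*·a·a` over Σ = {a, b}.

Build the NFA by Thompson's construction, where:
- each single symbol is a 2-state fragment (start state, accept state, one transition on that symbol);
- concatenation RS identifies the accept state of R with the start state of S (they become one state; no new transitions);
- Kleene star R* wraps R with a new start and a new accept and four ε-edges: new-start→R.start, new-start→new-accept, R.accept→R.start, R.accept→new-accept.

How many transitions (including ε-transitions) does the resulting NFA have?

Bottom-up over the parse tree:
Each of the 8 symbol leaves contributes 1 transition (1 symbol, 0 ε).
  a·a : 2 transitions (2 symbol, 0 ε)
  (a·a)* : 6 transitions (2 symbol, 4 ε)
  a·a·b·a·(a·a)*·a·a : 12 transitions (8 symbol, 4 ε)

12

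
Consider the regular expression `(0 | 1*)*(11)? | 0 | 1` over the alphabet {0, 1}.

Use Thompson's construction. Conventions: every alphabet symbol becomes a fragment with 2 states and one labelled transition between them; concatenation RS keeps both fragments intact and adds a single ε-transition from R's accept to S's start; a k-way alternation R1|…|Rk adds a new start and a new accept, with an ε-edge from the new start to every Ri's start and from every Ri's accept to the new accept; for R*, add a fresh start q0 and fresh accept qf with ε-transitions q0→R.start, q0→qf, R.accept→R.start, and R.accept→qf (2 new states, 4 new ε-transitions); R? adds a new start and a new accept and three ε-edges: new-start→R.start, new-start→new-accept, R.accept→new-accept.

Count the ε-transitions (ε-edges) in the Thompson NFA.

23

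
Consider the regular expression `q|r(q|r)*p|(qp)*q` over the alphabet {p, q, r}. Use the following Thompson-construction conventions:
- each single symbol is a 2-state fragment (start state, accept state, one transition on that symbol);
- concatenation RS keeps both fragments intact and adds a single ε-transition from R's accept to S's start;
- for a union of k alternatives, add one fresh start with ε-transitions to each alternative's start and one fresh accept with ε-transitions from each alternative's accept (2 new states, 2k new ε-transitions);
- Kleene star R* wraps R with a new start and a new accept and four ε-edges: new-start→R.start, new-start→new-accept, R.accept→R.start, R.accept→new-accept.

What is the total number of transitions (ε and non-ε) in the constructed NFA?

Building bottom-up:
Each of the 8 symbol leaves contributes 1 transition (1 symbol, 0 ε).
  q|r = 6 transitions (2 symbol, 4 ε)
  (q|r)* = 10 transitions (2 symbol, 8 ε)
  r(q|r)*p = 14 transitions (4 symbol, 10 ε)
  qp = 3 transitions (2 symbol, 1 ε)
  (qp)* = 7 transitions (2 symbol, 5 ε)
  (qp)*q = 9 transitions (3 symbol, 6 ε)
  q|r(q|r)*p|(qp)*q = 30 transitions (8 symbol, 22 ε)

30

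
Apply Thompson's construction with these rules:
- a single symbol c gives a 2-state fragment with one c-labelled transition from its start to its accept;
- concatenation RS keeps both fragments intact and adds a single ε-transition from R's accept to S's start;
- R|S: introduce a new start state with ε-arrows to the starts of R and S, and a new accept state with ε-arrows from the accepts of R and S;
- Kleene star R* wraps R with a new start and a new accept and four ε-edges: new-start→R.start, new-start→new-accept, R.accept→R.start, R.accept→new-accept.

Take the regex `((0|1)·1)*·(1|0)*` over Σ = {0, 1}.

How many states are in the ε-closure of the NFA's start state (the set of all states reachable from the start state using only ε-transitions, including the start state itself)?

10

Let C(F) = |ε-closure(F.start)| within fragment F, and note whether F accepts ε. Symbol fragments have C = 1 and do not accept ε. Then:
  0|1 → new start ε-reaches every alternative's start; none of them accept ε, so the new accept is not reached: |ε-closure| = 1 + 1 + 1 = 3
  (0|1)·1 → same as the first factor's closure: |ε-closure| = 3
  ((0|1)·1)* → |ε-closure| = 1 (new start) + 3 (body) + 1 (new accept) = 5
  1|0 → new start ε-reaches every alternative's start; none of them accept ε, so the new accept is not reached: |ε-closure| = 1 + 1 + 1 = 3
  (1|0)* → new start has ε-edges to the inner start and to the new accept, so |ε-closure| = 2 + 3 = 5
  ((0|1)·1)*·(1|0)* → |ε-closure| = 5 + 5 = 10 (closure spills across the concat boundary because the left factor accepts ε)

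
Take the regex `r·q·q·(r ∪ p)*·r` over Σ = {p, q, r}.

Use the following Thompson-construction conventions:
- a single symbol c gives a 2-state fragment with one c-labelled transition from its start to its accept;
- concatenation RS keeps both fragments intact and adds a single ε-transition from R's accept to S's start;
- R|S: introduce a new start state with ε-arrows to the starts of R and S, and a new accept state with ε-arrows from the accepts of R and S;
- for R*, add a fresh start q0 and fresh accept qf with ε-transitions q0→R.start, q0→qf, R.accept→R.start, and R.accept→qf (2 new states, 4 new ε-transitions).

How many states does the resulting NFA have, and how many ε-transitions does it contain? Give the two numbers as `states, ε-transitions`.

Bottom-up over the parse tree:
Each of the 6 symbol leaves contributes 2 states and 0 ε-transitions.
  r ∪ p = 6 states, 4 ε-transitions
  (r ∪ p)* = 8 states, 8 ε-transitions
  r·q·q·(r ∪ p)*·r = 16 states, 12 ε-transitions

16, 12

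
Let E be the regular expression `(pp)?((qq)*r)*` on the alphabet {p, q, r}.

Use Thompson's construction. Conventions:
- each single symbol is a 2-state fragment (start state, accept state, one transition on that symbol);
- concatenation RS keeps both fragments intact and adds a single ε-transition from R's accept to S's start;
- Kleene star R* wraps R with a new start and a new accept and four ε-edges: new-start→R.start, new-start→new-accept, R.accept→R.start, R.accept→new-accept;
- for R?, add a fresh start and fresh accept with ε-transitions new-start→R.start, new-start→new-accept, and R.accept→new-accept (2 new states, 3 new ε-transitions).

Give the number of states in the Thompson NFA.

Bottom-up over the parse tree:
Each of the 5 symbol leaves contributes a 2-state fragment.
  pp : 4 states
  (pp)? : 6 states
  qq : 4 states
  (qq)* : 6 states
  (qq)*r : 8 states
  ((qq)*r)* : 10 states
  (pp)?((qq)*r)* : 16 states

16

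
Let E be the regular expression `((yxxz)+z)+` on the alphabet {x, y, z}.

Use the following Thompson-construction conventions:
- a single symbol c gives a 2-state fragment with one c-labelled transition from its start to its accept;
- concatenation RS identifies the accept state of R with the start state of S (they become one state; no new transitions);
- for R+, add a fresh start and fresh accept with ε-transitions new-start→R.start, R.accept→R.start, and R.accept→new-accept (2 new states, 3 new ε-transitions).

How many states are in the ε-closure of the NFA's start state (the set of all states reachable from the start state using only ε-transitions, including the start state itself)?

3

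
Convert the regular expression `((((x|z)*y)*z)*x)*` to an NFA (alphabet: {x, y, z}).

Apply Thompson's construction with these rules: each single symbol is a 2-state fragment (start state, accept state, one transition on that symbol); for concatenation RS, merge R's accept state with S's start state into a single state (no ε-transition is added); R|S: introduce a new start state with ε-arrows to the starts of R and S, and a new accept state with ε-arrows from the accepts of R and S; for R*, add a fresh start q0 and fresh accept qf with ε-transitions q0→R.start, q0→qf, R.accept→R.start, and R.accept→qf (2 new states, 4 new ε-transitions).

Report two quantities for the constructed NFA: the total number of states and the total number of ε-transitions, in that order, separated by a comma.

Per subexpression:
Each of the 5 symbol leaves contributes 2 states and 0 ε-transitions.
  x|z : 6 states, 4 ε-transitions
  (x|z)* : 8 states, 8 ε-transitions
  (x|z)*y : 9 states, 8 ε-transitions
  ((x|z)*y)* : 11 states, 12 ε-transitions
  ((x|z)*y)*z : 12 states, 12 ε-transitions
  (((x|z)*y)*z)* : 14 states, 16 ε-transitions
  (((x|z)*y)*z)*x : 15 states, 16 ε-transitions
  ((((x|z)*y)*z)*x)* : 17 states, 20 ε-transitions

17, 20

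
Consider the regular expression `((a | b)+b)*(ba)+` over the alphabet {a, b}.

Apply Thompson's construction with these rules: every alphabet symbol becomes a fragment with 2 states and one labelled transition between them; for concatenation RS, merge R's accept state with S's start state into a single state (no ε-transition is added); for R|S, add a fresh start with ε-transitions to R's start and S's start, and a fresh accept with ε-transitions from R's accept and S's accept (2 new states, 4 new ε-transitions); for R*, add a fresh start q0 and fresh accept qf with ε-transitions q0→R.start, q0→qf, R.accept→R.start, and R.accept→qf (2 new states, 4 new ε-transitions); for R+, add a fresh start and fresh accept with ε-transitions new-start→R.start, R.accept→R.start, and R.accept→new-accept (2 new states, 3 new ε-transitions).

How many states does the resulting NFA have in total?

15

Per subexpression:
Each of the 5 symbol leaves contributes a 2-state fragment.
  a | b = 6 states
  (a | b)+ = 8 states
  (a | b)+b = 9 states
  ((a | b)+b)* = 11 states
  ba = 3 states
  (ba)+ = 5 states
  ((a | b)+b)*(ba)+ = 15 states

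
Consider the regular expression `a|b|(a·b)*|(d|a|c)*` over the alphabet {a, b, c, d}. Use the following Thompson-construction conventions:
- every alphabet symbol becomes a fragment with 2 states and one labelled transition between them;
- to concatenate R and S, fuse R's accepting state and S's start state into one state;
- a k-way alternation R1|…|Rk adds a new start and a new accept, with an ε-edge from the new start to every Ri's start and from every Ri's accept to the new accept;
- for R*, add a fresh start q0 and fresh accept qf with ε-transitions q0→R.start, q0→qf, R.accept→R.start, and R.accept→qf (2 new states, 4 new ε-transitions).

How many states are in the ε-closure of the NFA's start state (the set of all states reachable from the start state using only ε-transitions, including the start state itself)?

Work bottom-up. For each fragment F, track |ε-closure(F.start)| and whether F's accept lies in that closure (i.e. whether F accepts ε). A single-symbol fragment has closure size 1 and does not accept ε.
  a·b → |ε-closure| equals the left operand's closure size = 1 (its accept is not ε-reachable, so the closure stops there)
  (a·b)* → new start has ε-edges to the inner start and to the new accept, so |ε-closure| = 2 + 1 = 3
  d|a|c → |ε-closure| = 1 + 1 + 1 + 1 = 4 (the new accept is not ε-reachable since no branch accepts ε)
  (d|a|c)* → the star's fresh start ε-reaches both the body's start and the fresh accept: |ε-closure| = 2 + 4 = 6
  a|b|(a·b)*|(d|a|c)* → new start ε-reaches every alternative's start; at least one alternative accepts ε, so the union's new accept is reached too: |ε-closure| = 1 + 1 + 1 + 3 + 6 + 1 = 13

13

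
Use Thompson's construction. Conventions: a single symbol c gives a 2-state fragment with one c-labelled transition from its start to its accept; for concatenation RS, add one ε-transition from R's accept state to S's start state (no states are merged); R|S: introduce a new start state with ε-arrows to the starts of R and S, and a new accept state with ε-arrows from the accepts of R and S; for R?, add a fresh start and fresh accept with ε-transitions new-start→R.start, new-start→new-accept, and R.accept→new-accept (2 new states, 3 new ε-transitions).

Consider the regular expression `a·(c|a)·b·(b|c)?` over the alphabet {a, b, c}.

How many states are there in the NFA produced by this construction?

By structural recursion:
Each of the 6 symbol leaves contributes a 2-state fragment.
  c|a — 6 states
  b|c — 6 states
  (b|c)? — 8 states
  a·(c|a)·b·(b|c)? — 18 states

18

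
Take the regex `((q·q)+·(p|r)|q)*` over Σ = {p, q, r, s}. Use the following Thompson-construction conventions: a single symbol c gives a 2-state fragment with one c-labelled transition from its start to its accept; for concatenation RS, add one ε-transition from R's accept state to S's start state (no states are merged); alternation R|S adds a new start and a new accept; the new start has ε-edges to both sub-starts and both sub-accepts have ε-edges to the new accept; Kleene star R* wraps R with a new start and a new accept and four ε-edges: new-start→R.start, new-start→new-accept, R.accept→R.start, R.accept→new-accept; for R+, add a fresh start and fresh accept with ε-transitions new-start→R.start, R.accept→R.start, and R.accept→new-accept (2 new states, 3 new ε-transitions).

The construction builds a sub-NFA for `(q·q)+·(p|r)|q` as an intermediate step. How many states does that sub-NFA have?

16

Fragment for `(q·q)+·(p|r)|q`:
Each of the 5 symbol leaves contributes a 2-state fragment.
  q·q — 4 states
  (q·q)+ — 6 states
  p|r — 6 states
  (q·q)+·(p|r) — 12 states
  (q·q)+·(p|r)|q — 16 states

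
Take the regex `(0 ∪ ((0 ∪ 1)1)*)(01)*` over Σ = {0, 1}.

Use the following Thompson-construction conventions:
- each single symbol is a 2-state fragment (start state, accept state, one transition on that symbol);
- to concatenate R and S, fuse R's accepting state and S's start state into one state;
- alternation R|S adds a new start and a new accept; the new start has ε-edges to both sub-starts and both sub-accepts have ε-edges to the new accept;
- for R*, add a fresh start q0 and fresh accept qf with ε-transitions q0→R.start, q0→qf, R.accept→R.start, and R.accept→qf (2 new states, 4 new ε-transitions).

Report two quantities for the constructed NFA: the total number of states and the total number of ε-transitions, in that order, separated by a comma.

By structural recursion:
Each of the 6 symbol leaves contributes 2 states and 0 ε-transitions.
  0 ∪ 1 = 6 states, 4 ε-transitions
  (0 ∪ 1)1 = 7 states, 4 ε-transitions
  ((0 ∪ 1)1)* = 9 states, 8 ε-transitions
  0 ∪ ((0 ∪ 1)1)* = 13 states, 12 ε-transitions
  01 = 3 states, 0 ε-transitions
  (01)* = 5 states, 4 ε-transitions
  (0 ∪ ((0 ∪ 1)1)*)(01)* = 17 states, 16 ε-transitions

17, 16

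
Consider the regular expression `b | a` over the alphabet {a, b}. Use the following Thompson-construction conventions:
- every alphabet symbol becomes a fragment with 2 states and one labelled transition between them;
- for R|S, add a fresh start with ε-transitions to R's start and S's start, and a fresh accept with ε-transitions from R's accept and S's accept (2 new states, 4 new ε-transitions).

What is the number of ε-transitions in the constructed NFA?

Bottom-up over the parse tree:
Each of the 2 symbol leaves contributes 0 ε-transitions.
  b | a : 4 ε-transitions

4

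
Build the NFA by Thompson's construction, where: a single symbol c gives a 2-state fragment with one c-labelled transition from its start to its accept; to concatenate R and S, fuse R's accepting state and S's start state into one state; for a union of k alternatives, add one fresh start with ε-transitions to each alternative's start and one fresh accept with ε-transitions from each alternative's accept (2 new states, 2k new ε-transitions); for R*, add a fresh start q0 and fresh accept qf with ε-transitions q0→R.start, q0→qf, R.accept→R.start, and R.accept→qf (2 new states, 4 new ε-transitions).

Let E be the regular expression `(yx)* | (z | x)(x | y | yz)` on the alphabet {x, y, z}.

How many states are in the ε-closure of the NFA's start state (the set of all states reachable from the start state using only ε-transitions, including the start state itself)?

8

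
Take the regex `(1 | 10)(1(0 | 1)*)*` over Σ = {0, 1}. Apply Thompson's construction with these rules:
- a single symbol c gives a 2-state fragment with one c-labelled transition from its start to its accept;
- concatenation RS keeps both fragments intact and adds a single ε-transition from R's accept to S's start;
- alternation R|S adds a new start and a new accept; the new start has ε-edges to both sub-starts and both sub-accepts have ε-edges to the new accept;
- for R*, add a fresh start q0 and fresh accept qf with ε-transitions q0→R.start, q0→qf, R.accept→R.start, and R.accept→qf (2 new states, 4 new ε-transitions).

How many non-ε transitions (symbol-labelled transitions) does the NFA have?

6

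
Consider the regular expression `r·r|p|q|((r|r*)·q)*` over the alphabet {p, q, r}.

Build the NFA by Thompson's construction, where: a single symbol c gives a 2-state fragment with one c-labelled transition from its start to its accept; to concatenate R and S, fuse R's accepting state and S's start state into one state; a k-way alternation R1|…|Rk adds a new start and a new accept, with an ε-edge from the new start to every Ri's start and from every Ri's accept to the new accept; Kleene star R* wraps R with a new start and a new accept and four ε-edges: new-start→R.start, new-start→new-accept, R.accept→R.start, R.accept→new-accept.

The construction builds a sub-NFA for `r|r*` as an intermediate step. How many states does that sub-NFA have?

8

Fragment for `r|r*`:
Each of the 2 symbol leaves contributes a 2-state fragment.
  r* : 4 states
  r|r* : 8 states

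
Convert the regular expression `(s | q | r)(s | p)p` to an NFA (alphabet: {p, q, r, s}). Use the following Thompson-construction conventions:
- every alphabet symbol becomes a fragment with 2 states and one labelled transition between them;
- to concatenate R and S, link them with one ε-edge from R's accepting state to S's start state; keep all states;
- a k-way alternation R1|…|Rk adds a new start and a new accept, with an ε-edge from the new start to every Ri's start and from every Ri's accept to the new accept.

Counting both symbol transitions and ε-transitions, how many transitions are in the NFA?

Bottom-up over the parse tree:
Each of the 6 symbol leaves contributes 1 transition (1 symbol, 0 ε).
  s | q | r = 9 transitions (3 symbol, 6 ε)
  s | p = 6 transitions (2 symbol, 4 ε)
  (s | q | r)(s | p)p = 18 transitions (6 symbol, 12 ε)

18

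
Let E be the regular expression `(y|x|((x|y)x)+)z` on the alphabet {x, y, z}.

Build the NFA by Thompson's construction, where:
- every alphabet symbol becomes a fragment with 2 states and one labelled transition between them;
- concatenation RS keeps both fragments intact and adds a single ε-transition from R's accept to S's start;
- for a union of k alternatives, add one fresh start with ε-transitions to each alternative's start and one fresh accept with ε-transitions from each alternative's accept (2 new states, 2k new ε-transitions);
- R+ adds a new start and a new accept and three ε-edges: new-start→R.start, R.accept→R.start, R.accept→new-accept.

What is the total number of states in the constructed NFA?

Per subexpression:
Each of the 6 symbol leaves contributes a 2-state fragment.
  x|y → 6 states
  (x|y)x → 8 states
  ((x|y)x)+ → 10 states
  y|x|((x|y)x)+ → 16 states
  (y|x|((x|y)x)+)z → 18 states

18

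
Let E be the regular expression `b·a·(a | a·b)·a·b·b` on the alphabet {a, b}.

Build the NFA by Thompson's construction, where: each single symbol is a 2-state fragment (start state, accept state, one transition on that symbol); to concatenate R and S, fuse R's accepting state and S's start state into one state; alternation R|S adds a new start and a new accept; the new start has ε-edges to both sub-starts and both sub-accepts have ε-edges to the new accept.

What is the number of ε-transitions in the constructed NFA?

4

Recursing over subexpressions:
Each of the 8 symbol leaves contributes 0 ε-transitions.
  a·b → 0 ε-transitions
  a | a·b → 4 ε-transitions
  b·a·(a | a·b)·a·b·b → 4 ε-transitions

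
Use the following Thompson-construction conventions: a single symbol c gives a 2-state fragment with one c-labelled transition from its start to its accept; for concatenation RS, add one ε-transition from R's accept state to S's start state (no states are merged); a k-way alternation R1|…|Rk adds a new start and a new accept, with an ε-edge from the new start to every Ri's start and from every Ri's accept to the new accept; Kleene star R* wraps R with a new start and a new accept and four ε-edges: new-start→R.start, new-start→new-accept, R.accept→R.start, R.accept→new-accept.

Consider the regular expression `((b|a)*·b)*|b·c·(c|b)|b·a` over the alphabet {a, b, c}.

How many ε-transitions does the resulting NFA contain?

26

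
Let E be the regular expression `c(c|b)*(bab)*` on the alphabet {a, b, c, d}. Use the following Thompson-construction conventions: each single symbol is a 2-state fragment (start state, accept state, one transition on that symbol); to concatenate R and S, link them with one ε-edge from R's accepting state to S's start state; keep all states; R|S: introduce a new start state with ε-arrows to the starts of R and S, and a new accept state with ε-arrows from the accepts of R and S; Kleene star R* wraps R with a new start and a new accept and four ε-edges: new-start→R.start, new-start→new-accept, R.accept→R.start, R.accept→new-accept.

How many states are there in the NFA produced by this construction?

18

Building bottom-up:
Each of the 6 symbol leaves contributes a 2-state fragment.
  c|b : 6 states
  (c|b)* : 8 states
  bab : 6 states
  (bab)* : 8 states
  c(c|b)*(bab)* : 18 states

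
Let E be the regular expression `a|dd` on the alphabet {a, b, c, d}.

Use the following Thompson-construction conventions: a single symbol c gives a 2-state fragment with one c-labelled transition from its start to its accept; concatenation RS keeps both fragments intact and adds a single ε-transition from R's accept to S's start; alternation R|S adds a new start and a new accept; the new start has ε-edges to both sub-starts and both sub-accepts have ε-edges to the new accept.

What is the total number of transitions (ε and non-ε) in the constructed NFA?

8

Per subexpression:
Each of the 3 symbol leaves contributes 1 transition (1 symbol, 0 ε).
  dd — 3 transitions (2 symbol, 1 ε)
  a|dd — 8 transitions (3 symbol, 5 ε)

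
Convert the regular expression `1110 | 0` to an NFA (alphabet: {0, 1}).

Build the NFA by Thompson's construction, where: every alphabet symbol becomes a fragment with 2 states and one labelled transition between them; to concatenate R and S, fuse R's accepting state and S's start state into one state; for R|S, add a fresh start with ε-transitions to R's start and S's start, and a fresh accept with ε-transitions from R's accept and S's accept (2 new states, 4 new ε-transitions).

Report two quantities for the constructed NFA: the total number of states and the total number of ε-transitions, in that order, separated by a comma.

9, 4

Per subexpression:
Each of the 5 symbol leaves contributes 2 states and 0 ε-transitions.
  1110 — 5 states, 0 ε-transitions
  1110 | 0 — 9 states, 4 ε-transitions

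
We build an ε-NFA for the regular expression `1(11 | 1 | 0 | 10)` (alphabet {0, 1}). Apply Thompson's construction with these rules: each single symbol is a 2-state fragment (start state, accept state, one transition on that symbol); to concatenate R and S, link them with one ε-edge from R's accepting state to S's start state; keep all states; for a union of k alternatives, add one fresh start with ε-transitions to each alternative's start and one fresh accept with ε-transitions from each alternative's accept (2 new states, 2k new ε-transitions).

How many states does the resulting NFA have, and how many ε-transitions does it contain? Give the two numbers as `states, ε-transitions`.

16, 11

Building bottom-up:
Each of the 7 symbol leaves contributes 2 states and 0 ε-transitions.
  11 : 4 states, 1 ε-transition
  10 : 4 states, 1 ε-transition
  11 | 1 | 0 | 10 : 14 states, 10 ε-transitions
  1(11 | 1 | 0 | 10) : 16 states, 11 ε-transitions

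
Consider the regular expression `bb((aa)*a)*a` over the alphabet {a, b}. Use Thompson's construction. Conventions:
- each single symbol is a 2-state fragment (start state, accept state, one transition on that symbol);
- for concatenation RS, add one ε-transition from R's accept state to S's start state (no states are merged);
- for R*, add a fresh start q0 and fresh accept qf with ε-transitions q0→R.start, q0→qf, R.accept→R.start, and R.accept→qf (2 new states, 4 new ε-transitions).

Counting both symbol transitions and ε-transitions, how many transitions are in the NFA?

19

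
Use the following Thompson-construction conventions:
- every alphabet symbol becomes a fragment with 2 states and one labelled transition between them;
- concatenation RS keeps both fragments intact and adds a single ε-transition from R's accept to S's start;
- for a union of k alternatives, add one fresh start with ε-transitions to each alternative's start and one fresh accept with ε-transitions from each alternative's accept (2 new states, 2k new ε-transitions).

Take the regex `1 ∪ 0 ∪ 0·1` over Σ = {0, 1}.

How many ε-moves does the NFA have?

Bottom-up over the parse tree:
Each of the 4 symbol leaves contributes 0 ε-transitions.
  0·1 = 1 ε-transition
  1 ∪ 0 ∪ 0·1 = 7 ε-transitions

7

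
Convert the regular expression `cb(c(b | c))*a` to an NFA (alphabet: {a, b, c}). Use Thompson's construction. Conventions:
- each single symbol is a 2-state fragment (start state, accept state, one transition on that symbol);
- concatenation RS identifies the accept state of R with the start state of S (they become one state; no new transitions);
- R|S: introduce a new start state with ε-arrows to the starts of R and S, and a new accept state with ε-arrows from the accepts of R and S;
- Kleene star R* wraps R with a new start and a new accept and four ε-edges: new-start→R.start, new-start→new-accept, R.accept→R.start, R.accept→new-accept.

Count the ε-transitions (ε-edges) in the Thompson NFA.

By structural recursion:
Each of the 6 symbol leaves contributes 0 ε-transitions.
  b | c → 4 ε-transitions
  c(b | c) → 4 ε-transitions
  (c(b | c))* → 8 ε-transitions
  cb(c(b | c))*a → 8 ε-transitions

8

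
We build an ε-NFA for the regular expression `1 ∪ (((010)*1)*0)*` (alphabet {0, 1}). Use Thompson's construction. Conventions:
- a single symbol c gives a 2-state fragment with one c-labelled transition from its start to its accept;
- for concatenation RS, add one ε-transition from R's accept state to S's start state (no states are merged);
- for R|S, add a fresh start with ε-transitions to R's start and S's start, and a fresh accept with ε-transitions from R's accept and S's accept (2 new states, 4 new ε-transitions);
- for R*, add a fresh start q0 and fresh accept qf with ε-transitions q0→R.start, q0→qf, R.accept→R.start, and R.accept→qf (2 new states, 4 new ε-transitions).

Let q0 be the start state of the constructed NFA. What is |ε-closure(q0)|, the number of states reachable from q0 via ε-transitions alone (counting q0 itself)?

Let C(F) = |ε-closure(F.start)| within fragment F, and note whether F accepts ε. Symbol fragments have C = 1 and do not accept ε. Then:
  010 : C equals the left operand's closure size = 1 (its accept is not ε-reachable, so the closure stops there)
  (010)* : the star's fresh start ε-reaches both the body's start and the fresh accept: C = 2 + 1 = 3
  (010)*1 : C = 3 + 1 = 4 (closure spills across the concat boundary because the left factor accepts ε)
  ((010)*1)* : new start has ε-edges to the inner start and to the new accept, so C = 2 + 4 = 6
  ((010)*1)*0 : the left operand accepts ε, so the closure extends into the next operand (via the concat ε-link); C = 6 + 1 = 7
  (((010)*1)*0)* : C = 1 (new start) + 7 (body) + 1 (new accept) = 9
  1 ∪ (((010)*1)*0)* : C = 1 (new start) + (1 + 9) + 1 (new accept, since some branch ε-reaches its own accept) = 12

12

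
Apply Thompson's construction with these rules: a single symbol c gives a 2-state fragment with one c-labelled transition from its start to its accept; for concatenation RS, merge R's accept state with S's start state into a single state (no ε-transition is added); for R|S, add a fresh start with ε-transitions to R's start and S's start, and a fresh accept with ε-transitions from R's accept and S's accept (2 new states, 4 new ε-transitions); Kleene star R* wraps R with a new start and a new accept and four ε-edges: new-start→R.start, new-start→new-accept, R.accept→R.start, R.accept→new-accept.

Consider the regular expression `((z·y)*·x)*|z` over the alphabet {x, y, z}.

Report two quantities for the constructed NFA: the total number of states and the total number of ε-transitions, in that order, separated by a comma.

12, 12

Bottom-up over the parse tree:
Each of the 4 symbol leaves contributes 2 states and 0 ε-transitions.
  z·y — 3 states, 0 ε-transitions
  (z·y)* — 5 states, 4 ε-transitions
  (z·y)*·x — 6 states, 4 ε-transitions
  ((z·y)*·x)* — 8 states, 8 ε-transitions
  ((z·y)*·x)*|z — 12 states, 12 ε-transitions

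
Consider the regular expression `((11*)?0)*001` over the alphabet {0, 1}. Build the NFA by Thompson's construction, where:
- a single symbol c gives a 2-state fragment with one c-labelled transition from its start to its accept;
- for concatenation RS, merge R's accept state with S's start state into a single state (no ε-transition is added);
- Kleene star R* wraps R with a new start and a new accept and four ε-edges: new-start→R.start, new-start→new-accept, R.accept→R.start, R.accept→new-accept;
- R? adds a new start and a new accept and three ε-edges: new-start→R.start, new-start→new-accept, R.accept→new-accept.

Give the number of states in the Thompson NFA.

13

By structural recursion:
Each of the 6 symbol leaves contributes a 2-state fragment.
  1* : 4 states
  11* : 5 states
  (11*)? : 7 states
  (11*)?0 : 8 states
  ((11*)?0)* : 10 states
  ((11*)?0)*001 : 13 states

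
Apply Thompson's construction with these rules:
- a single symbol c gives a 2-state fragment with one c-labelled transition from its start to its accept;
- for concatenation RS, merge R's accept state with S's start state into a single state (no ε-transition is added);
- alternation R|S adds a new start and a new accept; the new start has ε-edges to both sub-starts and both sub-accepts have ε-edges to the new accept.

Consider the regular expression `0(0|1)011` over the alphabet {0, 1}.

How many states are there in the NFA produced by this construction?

Per subexpression:
Each of the 6 symbol leaves contributes a 2-state fragment.
  0|1 → 6 states
  0(0|1)011 → 10 states

10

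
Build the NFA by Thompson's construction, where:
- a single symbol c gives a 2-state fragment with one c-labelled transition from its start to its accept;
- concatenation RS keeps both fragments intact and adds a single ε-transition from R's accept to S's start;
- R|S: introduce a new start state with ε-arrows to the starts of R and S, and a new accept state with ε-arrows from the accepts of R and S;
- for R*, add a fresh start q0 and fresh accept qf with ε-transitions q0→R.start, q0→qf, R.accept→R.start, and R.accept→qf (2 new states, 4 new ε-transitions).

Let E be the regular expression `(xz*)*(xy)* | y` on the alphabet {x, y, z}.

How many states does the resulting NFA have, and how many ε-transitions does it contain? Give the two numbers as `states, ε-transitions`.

18, 19

By structural recursion:
Each of the 5 symbol leaves contributes 2 states and 0 ε-transitions.
  z* → 4 states, 4 ε-transitions
  xz* → 6 states, 5 ε-transitions
  (xz*)* → 8 states, 9 ε-transitions
  xy → 4 states, 1 ε-transition
  (xy)* → 6 states, 5 ε-transitions
  (xz*)*(xy)* → 14 states, 15 ε-transitions
  (xz*)*(xy)* | y → 18 states, 19 ε-transitions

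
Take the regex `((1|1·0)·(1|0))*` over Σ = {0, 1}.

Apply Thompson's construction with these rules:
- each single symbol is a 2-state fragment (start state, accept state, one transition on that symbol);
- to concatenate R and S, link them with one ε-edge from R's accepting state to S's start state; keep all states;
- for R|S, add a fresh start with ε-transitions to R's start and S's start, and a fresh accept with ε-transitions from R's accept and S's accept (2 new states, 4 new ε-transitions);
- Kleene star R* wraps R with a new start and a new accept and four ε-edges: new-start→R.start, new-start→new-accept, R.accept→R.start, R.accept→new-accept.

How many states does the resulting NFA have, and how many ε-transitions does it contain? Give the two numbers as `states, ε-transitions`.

Building bottom-up:
Each of the 5 symbol leaves contributes 2 states and 0 ε-transitions.
  1·0 = 4 states, 1 ε-transition
  1|1·0 = 8 states, 5 ε-transitions
  1|0 = 6 states, 4 ε-transitions
  (1|1·0)·(1|0) = 14 states, 10 ε-transitions
  ((1|1·0)·(1|0))* = 16 states, 14 ε-transitions

16, 14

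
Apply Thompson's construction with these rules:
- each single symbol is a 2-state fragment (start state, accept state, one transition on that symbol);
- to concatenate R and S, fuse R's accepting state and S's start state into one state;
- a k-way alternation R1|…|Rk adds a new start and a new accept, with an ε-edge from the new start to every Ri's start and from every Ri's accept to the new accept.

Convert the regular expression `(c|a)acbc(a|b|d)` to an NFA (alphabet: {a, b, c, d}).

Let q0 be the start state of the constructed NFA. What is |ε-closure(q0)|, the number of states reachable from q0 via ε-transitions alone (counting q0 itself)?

3

Work bottom-up. For each fragment F, track |ε-closure(F.start)| and whether F's accept lies in that closure (i.e. whether F accepts ε). A single-symbol fragment has closure size 1 and does not accept ε.
  c|a — new start ε-reaches every alternative's start; none of them accept ε, so the new accept is not reached: C = 1 + 1 + 1 = 3
  a|b|d — new start ε-reaches every alternative's start; none of them accept ε, so the new accept is not reached: C = 1 + 1 + 1 + 1 = 4
  (c|a)acbc(a|b|d) — C equals the left operand's closure size = 3 (its accept is not ε-reachable, so the closure stops there)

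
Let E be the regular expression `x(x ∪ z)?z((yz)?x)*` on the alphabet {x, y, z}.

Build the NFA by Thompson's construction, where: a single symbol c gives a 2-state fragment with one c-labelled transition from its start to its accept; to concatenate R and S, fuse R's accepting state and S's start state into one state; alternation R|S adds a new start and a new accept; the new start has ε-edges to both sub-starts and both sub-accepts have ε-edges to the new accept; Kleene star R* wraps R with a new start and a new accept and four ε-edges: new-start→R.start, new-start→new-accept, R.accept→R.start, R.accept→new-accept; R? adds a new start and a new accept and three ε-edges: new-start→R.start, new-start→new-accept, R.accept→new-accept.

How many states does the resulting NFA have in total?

Per subexpression:
Each of the 7 symbol leaves contributes a 2-state fragment.
  x ∪ z — 6 states
  (x ∪ z)? — 8 states
  yz — 3 states
  (yz)? — 5 states
  (yz)?x — 6 states
  ((yz)?x)* — 8 states
  x(x ∪ z)?z((yz)?x)* — 17 states

17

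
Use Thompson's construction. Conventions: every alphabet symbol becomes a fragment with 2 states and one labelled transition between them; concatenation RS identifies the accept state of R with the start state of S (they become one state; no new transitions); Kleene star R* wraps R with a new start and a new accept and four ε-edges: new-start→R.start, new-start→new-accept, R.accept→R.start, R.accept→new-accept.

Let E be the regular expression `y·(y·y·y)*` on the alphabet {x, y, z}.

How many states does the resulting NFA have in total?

7

Building bottom-up:
Each of the 4 symbol leaves contributes a 2-state fragment.
  y·y·y → 4 states
  (y·y·y)* → 6 states
  y·(y·y·y)* → 7 states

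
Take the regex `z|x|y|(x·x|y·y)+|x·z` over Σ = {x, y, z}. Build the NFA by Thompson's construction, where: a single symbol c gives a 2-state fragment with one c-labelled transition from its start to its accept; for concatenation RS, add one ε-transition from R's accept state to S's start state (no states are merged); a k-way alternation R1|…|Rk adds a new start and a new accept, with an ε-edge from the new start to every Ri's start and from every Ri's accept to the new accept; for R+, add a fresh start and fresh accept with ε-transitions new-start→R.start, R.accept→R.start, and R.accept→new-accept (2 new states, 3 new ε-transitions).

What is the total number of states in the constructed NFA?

Recursing over subexpressions:
Each of the 9 symbol leaves contributes a 2-state fragment.
  x·x — 4 states
  y·y — 4 states
  x·x|y·y — 10 states
  (x·x|y·y)+ — 12 states
  x·z — 4 states
  z|x|y|(x·x|y·y)+|x·z — 24 states

24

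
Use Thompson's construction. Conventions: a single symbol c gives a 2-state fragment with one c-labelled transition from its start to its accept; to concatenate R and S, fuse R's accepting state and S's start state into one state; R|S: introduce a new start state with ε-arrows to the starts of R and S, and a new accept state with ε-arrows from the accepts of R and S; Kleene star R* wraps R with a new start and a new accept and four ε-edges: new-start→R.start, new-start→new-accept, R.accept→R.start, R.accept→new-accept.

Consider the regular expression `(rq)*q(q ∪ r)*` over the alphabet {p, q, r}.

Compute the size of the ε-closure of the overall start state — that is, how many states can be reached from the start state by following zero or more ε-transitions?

3

Work bottom-up. For each fragment F, track |ε-closure(F.start)| and whether F's accept lies in that closure (i.e. whether F accepts ε). A single-symbol fragment has closure size 1 and does not accept ε.
  rq → same as the first factor's closure: |closure| = 1
  (rq)* → new start has ε-edges to the inner start and to the new accept, so |closure| = 2 + 1 = 3
  q ∪ r → new start ε-reaches every alternative's start; none of them accept ε, so the new accept is not reached: |closure| = 1 + 1 + 1 = 3
  (q ∪ r)* → the star's fresh start ε-reaches both the body's start and the fresh accept: |closure| = 2 + 3 = 5
  (rq)*q(q ∪ r)* → the left operand accepts ε, so the closure extends into the next operand (the shared merged state is already counted); |closure| = 3 + (1−1) = 3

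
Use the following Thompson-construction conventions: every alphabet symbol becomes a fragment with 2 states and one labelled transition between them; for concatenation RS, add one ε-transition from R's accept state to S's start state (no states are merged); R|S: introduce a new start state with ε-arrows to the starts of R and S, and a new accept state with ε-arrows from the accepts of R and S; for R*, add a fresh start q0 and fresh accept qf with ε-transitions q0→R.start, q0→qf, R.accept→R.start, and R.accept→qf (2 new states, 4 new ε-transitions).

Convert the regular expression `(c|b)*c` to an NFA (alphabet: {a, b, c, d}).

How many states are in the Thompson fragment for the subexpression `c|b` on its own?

6

Fragment for `c|b`:
Each of the 2 symbol leaves contributes a 2-state fragment.
  c|b : 6 states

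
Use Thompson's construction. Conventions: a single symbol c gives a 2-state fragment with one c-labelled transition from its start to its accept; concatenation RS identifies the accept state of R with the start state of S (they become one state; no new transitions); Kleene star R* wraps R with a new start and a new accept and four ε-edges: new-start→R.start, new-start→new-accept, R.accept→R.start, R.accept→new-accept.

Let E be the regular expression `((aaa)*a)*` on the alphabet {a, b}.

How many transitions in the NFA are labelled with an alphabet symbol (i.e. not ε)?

4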